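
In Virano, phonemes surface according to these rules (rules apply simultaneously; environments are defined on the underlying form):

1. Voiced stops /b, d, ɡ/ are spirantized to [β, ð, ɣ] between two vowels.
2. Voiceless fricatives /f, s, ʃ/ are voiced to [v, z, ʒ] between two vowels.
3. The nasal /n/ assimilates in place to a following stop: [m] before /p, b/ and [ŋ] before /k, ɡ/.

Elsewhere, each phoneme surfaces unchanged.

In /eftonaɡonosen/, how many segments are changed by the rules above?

2

Segments that undergo a rule: /ɡ/ → [ɣ] (rule 1); /s/ → [z] (rule 2).
All other segments surface unchanged.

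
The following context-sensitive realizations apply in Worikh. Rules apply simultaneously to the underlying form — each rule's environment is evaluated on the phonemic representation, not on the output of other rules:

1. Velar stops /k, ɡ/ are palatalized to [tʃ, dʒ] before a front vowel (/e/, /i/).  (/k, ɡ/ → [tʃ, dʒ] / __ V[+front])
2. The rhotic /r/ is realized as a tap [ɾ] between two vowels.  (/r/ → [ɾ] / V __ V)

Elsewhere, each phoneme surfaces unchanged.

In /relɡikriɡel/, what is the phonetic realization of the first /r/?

/r/ (word-initial) is in the target of rule 2 but the environment (between two vowels) is not met → [r].

[r]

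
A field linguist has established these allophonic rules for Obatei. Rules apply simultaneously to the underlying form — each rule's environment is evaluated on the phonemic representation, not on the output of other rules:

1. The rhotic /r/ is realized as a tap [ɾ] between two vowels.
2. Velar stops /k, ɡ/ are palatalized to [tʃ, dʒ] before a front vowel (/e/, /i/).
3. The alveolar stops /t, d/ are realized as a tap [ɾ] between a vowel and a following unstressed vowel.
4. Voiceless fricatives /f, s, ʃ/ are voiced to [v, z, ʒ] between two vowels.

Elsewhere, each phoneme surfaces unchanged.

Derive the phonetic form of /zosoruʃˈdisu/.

[zozoɾuʃˈdizu]

/s/ (between /o/ and /o/) occurs between two vowels → [z] by rule 4.
/r/ meets the environment for rule 1 (between two vowels) → [ɾ].
/ʃ/ (between /u/ and /d/): rule 4 targets it, but not between two vowels → unchanged [ʃ].
/d/ (between /ʃ/ and /i/): rule 3 targets it, but not between a vowel and a following unstressed vowel → unchanged [d].
/s/ — between /i/ and /u/, between two vowels — surfaces as [z] (rule 4).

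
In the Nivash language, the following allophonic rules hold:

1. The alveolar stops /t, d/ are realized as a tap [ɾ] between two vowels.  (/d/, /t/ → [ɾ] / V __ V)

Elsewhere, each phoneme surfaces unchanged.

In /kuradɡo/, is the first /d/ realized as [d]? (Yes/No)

Yes

/d/ — between /a/ and /ɡ/; rule 1 does not apply here → [d].
The actual realization is [d], which matches [d].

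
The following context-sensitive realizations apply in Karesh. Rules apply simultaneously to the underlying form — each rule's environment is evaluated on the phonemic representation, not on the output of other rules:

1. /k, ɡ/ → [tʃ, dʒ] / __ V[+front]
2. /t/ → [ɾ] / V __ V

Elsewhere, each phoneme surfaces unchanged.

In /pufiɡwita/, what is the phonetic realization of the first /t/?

Rule 2 applies to /t/ (between /i/ and /a/: between two vowels) → [ɾ].

[ɾ]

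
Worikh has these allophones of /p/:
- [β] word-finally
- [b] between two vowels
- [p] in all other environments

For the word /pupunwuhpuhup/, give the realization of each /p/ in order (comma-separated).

Occurrence 1 (position 1): no conditioning environment matches → elsewhere allophone [p].
Occurrence 2 (position 3): between two vowels → [b].
Occurrence 3 (position 9): no conditioning environment matches → elsewhere allophone [p].
Occurrence 4 (position 13): word-finally → [β].

[p], [b], [p], [β]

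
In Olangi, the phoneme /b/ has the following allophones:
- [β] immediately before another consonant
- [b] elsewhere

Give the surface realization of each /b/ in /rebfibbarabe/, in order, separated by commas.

Occurrence 1 (position 3): immediately before another consonant → [β].
Occurrence 2 (position 6): immediately before another consonant → [β].
Occurrence 3 (position 7): no conditioning environment matches → elsewhere allophone [b].
Occurrence 4 (position 11): no conditioning environment matches → elsewhere allophone [b].

[β], [β], [b], [b]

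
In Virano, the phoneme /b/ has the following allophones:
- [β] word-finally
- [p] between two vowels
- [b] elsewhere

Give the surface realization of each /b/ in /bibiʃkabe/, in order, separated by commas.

Occurrence 1 (position 1): no conditioning environment matches → elsewhere allophone [b].
Occurrence 2 (position 3): between two vowels → [p].
Occurrence 3 (position 8): between two vowels → [p].

[b], [p], [p]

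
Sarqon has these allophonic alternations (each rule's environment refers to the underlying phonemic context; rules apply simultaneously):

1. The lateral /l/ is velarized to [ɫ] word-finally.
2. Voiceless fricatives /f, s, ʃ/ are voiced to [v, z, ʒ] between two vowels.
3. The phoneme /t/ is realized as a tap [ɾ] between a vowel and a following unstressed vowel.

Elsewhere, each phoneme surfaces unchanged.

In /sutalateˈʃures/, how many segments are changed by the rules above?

3

Segments that undergo a rule: /t/ → [ɾ] (rule 3); /t/ → [ɾ] (rule 3); /ʃ/ → [ʒ] (rule 2).
All other segments surface unchanged.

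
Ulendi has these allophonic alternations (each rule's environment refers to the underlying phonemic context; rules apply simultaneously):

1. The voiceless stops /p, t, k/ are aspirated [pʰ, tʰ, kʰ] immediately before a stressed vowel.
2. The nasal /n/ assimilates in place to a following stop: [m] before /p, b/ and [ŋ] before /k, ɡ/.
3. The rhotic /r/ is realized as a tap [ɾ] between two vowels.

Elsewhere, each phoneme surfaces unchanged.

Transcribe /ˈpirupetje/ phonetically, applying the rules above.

[ˈpʰiɾupetje]

/p/ — word-initial, immediately before a stressed vowel — surfaces as [pʰ] (rule 1).
/r/ (between /i/ and /u/): between two vowels, so rule 3 applies → [ɾ].
/p/ (between /u/ and /e/) is in the target of rule 1 but the environment (immediately before a stressed vowel) is not met → [p].
/t/ — between /e/ and /j/; rule 1 does not apply here → [t].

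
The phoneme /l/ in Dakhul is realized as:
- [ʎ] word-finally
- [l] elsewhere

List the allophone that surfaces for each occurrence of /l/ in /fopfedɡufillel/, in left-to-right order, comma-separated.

Occurrence 1 (position 11): no conditioning environment matches → elsewhere allophone [l].
Occurrence 2 (position 12): no conditioning environment matches → elsewhere allophone [l].
Occurrence 3 (position 14): word-finally → [ʎ].

[l], [l], [ʎ]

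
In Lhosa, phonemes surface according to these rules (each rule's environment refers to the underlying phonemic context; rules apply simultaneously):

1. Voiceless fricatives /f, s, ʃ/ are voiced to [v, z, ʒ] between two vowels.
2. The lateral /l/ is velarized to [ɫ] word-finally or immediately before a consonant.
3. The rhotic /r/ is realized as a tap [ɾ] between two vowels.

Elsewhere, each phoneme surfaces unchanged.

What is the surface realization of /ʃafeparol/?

/ʃ/ (word-initial): rule 1 targets it, but not between two vowels → unchanged [ʃ].
/a/ (between /ʃ/ and /f/): no rule targets it → [a].
/f/ (between /a/ and /e/): between two vowels, so rule 1 applies → [v].
/e/ (between /f/ and /p/) is unaffected → [e].
/p/ stays [p].
/a/ stays [a].
/r/ (between /a/ and /o/) occurs between two vowels → [ɾ] by rule 3.
/o/ stays [o].
/l/ (word-final) occurs word-finally or immediately before a consonant → [ɫ] by rule 2.

[ʃavepaɾoɫ]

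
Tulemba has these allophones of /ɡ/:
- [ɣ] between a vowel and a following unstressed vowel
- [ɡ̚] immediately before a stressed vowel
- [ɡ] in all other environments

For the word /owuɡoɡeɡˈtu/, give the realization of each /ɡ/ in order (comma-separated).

[ɣ], [ɣ], [ɡ]

Occurrence 1 (position 4): between a vowel and a following unstressed vowel → [ɣ].
Occurrence 2 (position 6): between a vowel and a following unstressed vowel → [ɣ].
Occurrence 3 (position 8): no conditioning environment matches → elsewhere allophone [ɡ].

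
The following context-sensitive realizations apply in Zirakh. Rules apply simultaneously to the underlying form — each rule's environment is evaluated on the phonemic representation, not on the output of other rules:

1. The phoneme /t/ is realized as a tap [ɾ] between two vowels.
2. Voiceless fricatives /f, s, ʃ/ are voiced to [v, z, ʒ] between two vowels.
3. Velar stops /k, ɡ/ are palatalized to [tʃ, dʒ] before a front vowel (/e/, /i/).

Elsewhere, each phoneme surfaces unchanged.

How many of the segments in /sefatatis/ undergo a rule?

Segments that undergo a rule: /f/ → [v] (rule 2); /t/ → [ɾ] (rule 1); /t/ → [ɾ] (rule 1).
All other segments surface unchanged.

3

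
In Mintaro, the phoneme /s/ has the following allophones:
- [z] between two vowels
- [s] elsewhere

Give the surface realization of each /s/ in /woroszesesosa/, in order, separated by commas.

Occurrence 1 (position 5): no conditioning environment matches → elsewhere allophone [s].
Occurrence 2 (position 8): between two vowels → [z].
Occurrence 3 (position 10): between two vowels → [z].
Occurrence 4 (position 12): between two vowels → [z].

[s], [z], [z], [z]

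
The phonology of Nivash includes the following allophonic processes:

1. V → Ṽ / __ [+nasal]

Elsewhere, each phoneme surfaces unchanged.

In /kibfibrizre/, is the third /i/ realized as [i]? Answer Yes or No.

/i/ — between /r/ and /z/; rule 1 does not apply here → [i].
The actual realization is [i], which matches [i].

Yes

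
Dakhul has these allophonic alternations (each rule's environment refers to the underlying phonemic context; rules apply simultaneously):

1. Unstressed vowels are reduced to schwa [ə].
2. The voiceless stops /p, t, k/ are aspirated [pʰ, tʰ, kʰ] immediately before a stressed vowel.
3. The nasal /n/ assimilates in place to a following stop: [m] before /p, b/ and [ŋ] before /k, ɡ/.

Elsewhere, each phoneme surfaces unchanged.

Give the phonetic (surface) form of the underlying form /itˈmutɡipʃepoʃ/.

Rule 1 applies to /i/ (word-initial: in an unstressed syllable) → [ə].
/t/ (between /i/ and /m/) fails the environment for rule 2, so it stays [t].
/m/ stays [m].
/u/ (between /m/ and /t/) fails the environment for rule 1, so it stays [u].
/t/ (between /u/ and /ɡ/): rule 2 targets it, but not immediately before a stressed vowel → unchanged [t].
/ɡ/ (between /t/ and /i/) is unaffected → [ɡ].
Rule 1 applies to /i/ (between /ɡ/ and /p/: in an unstressed syllable) → [ə].
/p/ (between /i/ and /ʃ/) fails the environment for rule 2, so it stays [p].
/ʃ/ (between /p/ and /e/) is unaffected → [ʃ].
/e/ — between /ʃ/ and /p/, in an unstressed syllable — surfaces as [ə] (rule 1).
/p/ (between /e/ and /o/) is in the target of rule 2 but the environment (immediately before a stressed vowel) is not met → [p].
/o/ (between /p/ and /ʃ/) occurs in an unstressed syllable → [ə] by rule 1.
/ʃ/ (word-final): no rule targets it → [ʃ].

[ətˈmutɡəpʃəpəʃ]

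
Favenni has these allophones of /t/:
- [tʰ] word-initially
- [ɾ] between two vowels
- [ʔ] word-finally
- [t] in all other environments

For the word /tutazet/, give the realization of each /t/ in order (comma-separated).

Occurrence 1 (position 1): word-initially → [tʰ].
Occurrence 2 (position 3): between two vowels → [ɾ].
Occurrence 3 (position 7): word-finally → [ʔ].

[tʰ], [ɾ], [ʔ]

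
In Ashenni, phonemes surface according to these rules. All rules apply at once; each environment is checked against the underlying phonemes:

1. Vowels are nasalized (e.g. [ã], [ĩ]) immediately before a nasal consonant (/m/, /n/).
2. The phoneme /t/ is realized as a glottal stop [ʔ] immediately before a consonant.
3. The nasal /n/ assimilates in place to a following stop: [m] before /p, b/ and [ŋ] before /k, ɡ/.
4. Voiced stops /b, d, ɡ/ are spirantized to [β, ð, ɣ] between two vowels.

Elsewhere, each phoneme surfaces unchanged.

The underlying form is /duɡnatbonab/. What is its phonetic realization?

/d/ (word-initial) fails the environment for rule 4, so it stays [d].
/u/ (between /d/ and /ɡ/): rule 1 targets it, but not before a nasal consonant → unchanged [u].
/ɡ/ — between /u/ and /n/; rule 4 does not apply here → [ɡ].
/n/ — between /ɡ/ and /a/; rule 3 does not apply here → [n].
/a/ (between /n/ and /t/): rule 1 targets it, but not before a nasal consonant → unchanged [a].
/t/ (between /a/ and /b/): immediately before a consonant, so rule 2 applies → [ʔ].
/b/ — between /t/ and /o/; rule 4 does not apply here → [b].
/o/ meets the environment for rule 1 (before a nasal consonant) → [õ].
/n/ (between /o/ and /a/): rule 3 targets it, but not before a labial or velar stop → unchanged [n].
/a/ — between /n/ and /b/; rule 1 does not apply here → [a].
/b/ (word-final) fails the environment for rule 4, so it stays [b].

[duɡnaʔbõnab]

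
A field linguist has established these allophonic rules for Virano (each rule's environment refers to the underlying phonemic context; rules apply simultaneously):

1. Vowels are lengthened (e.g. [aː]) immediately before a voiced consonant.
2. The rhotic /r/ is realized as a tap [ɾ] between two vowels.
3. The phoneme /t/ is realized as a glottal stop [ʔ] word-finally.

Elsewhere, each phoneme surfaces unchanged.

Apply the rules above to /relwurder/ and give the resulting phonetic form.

/r/ — word-initial; rule 2 does not apply here → [r].
/e/ meets the environment for rule 1 (before a voiced consonant) → [eː].
/l/ — not in any rule's target class → [l].
/w/ (between /l/ and /u/): no rule targets it → [w].
Rule 1 applies to /u/ (between /w/ and /r/: before a voiced consonant) → [uː].
/r/ (between /u/ and /d/): rule 2 targets it, but not between two vowels → unchanged [r].
/d/ — not in any rule's target class → [d].
/e/ meets the environment for rule 1 (before a voiced consonant) → [eː].
/r/ — word-final; rule 2 does not apply here → [r].

[reːlwuːrdeːr]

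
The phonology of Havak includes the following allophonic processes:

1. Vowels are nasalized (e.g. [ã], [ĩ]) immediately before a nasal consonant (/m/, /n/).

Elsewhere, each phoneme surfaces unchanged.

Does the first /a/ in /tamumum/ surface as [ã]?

Yes

/a/ meets the environment for rule 1 (before a nasal consonant) → [ã].
The actual realization is [ã], which matches [ã].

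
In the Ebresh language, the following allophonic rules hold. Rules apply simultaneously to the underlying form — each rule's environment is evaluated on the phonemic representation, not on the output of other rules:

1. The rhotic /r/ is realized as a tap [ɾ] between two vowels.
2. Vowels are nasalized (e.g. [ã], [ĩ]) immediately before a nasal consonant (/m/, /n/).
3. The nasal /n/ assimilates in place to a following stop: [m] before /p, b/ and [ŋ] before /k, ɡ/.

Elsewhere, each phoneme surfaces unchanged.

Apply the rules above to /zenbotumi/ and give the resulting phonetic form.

[zẽmbotũmi]

/z/ (word-initial) is unaffected → [z].
/e/ (between /z/ and /n/): before a nasal consonant, so rule 2 applies → [ẽ].
/n/ (between /e/ and /b/) occurs before a labial or velar stop → [m] by rule 3.
/b/ (between /n/ and /o/) is unaffected → [b].
/o/ (between /b/ and /t/) is in the target of rule 2 but the environment (before a nasal consonant) is not met → [o].
/t/ stays [t].
/u/ (between /t/ and /m/): before a nasal consonant, so rule 2 applies → [ũ].
/m/ (between /u/ and /i/): no rule targets it → [m].
/i/ (word-final) is in the target of rule 2 but the environment (before a nasal consonant) is not met → [i].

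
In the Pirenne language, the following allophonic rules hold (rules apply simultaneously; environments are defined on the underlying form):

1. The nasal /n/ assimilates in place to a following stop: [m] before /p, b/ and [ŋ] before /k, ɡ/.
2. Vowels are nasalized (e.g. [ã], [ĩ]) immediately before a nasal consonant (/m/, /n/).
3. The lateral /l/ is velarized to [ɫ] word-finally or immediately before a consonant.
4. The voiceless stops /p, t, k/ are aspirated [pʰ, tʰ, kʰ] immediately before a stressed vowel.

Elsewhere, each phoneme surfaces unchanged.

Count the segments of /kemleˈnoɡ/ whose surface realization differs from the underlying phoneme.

2

Segments that undergo a rule: /e/ → [ẽ] (rule 2); /e/ → [ẽ] (rule 2).
All other segments surface unchanged.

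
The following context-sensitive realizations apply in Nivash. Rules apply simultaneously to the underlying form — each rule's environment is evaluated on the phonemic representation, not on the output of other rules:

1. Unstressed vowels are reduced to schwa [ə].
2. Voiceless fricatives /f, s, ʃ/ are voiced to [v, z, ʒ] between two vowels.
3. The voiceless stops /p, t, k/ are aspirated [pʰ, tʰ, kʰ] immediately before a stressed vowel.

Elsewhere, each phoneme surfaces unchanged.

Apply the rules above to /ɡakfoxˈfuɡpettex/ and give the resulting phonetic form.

[ɡəkfəxˈfuɡpəttəx]

/a/ — between /ɡ/ and /k/, in an unstressed syllable — surfaces as [ə] (rule 1).
/k/ (between /a/ and /f/): rule 3 targets it, but not immediately before a stressed vowel → unchanged [k].
/f/ (between /k/ and /o/) fails the environment for rule 2, so it stays [f].
/o/ (between /f/ and /x/) occurs in an unstressed syllable → [ə] by rule 1.
/f/ (between /x/ and /u/): rule 2 targets it, but not between two vowels → unchanged [f].
/u/ — between /f/ and /ɡ/; rule 1 does not apply here → [u].
/p/ (between /ɡ/ and /e/) is in the target of rule 3 but the environment (immediately before a stressed vowel) is not met → [p].
/e/ (between /p/ and /t/) occurs in an unstressed syllable → [ə] by rule 1.
/t/ (between /e/ and /t/) is in the target of rule 3 but the environment (immediately before a stressed vowel) is not met → [t].
/t/ — between /t/ and /e/; rule 3 does not apply here → [t].
/e/ (between /t/ and /x/): in an unstressed syllable, so rule 1 applies → [ə].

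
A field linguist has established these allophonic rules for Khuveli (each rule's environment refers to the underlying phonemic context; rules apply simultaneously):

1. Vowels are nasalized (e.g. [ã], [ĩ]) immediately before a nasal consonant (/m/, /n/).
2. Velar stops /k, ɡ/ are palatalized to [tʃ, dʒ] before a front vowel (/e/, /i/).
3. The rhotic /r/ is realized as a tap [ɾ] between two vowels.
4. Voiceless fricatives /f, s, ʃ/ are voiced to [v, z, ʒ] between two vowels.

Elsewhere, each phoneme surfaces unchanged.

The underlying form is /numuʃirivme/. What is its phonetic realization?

[nũmuʒiɾivme]

/u/ — between /n/ and /m/, before a nasal consonant — surfaces as [ũ] (rule 1).
/u/ (between /m/ and /ʃ/) fails the environment for rule 1, so it stays [u].
/ʃ/ meets the environment for rule 4 (between two vowels) → [ʒ].
/i/ (between /ʃ/ and /r/) is in the target of rule 1 but the environment (before a nasal consonant) is not met → [i].
/r/ (between /i/ and /i/) occurs between two vowels → [ɾ] by rule 3.
/i/ (between /r/ and /v/): rule 1 targets it, but not before a nasal consonant → unchanged [i].
/e/ (word-final) is in the target of rule 1 but the environment (before a nasal consonant) is not met → [e].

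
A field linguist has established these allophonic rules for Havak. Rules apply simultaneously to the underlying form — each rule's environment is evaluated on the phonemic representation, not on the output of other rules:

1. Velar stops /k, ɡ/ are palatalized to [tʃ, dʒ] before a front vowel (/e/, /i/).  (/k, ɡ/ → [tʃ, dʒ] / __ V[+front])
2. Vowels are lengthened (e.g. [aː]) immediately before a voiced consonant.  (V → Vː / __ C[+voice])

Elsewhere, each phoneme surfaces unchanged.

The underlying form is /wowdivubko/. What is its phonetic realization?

/w/ stays [w].
/o/ (between /w/ and /w/): before a voiced consonant, so rule 2 applies → [oː].
/w/ — not in any rule's target class → [w].
/d/ (between /w/ and /i/) is unaffected → [d].
/i/ meets the environment for rule 2 (before a voiced consonant) → [iː].
/v/ — not in any rule's target class → [v].
/u/ (between /v/ and /b/) occurs before a voiced consonant → [uː] by rule 2.
/b/ (between /u/ and /k/) is unaffected → [b].
/k/ (between /b/ and /o/) fails the environment for rule 1, so it stays [k].
/o/ (word-final): rule 2 targets it, but not before a voiced consonant → unchanged [o].

[woːwdiːvuːbko]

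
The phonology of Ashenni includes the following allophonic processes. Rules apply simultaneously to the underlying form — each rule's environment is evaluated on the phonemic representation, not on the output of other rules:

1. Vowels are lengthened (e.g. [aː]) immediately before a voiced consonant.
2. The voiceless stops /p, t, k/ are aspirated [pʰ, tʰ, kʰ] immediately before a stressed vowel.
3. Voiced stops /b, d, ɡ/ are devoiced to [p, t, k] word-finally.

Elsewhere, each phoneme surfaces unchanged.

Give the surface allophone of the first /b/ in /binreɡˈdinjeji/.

[b]

/b/ (word-initial) is in the target of rule 3 but the environment (word-finally) is not met → [b].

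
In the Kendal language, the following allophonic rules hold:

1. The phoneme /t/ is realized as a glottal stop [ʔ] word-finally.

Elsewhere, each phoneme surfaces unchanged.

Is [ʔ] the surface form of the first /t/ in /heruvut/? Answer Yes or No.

/t/ (word-final): word-finally, so rule 1 applies → [ʔ].
The actual realization is [ʔ], which matches [ʔ].

Yes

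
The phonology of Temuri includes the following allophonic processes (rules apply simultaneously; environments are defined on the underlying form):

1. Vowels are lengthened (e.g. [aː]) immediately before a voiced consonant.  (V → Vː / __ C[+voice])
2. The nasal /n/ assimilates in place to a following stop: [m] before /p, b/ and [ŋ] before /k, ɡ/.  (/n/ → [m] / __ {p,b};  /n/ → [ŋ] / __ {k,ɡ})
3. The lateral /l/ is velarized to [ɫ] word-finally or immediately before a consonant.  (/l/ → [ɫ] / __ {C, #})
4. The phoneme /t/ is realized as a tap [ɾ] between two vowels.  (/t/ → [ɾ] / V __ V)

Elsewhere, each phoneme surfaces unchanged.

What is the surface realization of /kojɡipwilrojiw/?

[koːjɡipwiːɫroːjiːw]

/k/ (word-initial): no rule targets it → [k].
/o/ — between /k/ and /j/, before a voiced consonant — surfaces as [oː] (rule 1).
/j/ stays [j].
/ɡ/ (between /j/ and /i/) is unaffected → [ɡ].
/i/ (between /ɡ/ and /p/) is in the target of rule 1 but the environment (before a voiced consonant) is not met → [i].
/p/ (between /i/ and /w/) is unaffected → [p].
/w/ — not in any rule's target class → [w].
Rule 1 applies to /i/ (between /w/ and /l/: before a voiced consonant) → [iː].
/l/ (between /i/ and /r/) occurs word-finally or immediately before a consonant → [ɫ] by rule 3.
/r/ (between /l/ and /o/): no rule targets it → [r].
/o/ (between /r/ and /j/): before a voiced consonant, so rule 1 applies → [oː].
/j/ stays [j].
/i/ (between /j/ and /w/): before a voiced consonant, so rule 1 applies → [iː].
/w/ — not in any rule's target class → [w].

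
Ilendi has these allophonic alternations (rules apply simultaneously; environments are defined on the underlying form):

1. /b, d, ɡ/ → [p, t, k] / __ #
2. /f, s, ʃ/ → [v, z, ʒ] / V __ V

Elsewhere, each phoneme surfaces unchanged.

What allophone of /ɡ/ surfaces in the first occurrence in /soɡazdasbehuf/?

/ɡ/ (between /o/ and /a/): rule 1 targets it, but not word-finally → unchanged [ɡ].

[ɡ]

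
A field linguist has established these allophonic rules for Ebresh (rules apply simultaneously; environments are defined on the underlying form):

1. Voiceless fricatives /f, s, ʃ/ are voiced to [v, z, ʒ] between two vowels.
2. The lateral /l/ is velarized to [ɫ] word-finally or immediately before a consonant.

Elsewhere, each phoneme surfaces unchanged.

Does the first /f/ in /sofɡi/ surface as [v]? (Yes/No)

No

/f/ (between /o/ and /ɡ/) fails the environment for rule 1, so it stays [f].
The actual realization is [f], not [v].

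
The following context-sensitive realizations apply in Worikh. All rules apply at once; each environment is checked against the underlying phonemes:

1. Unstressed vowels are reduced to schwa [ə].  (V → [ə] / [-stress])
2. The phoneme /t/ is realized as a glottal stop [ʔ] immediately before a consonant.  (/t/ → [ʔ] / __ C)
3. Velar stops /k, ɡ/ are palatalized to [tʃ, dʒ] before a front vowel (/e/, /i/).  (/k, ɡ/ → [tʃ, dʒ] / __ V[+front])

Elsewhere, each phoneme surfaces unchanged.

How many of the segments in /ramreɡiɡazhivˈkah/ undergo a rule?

Segments that undergo a rule: /a/ → [ə] (rule 1); /e/ → [ə] (rule 1); /ɡ/ → [dʒ] (rule 3); /i/ → [ə] (rule 1); /a/ → [ə] (rule 1); /i/ → [ə] (rule 1).
All other segments surface unchanged.

6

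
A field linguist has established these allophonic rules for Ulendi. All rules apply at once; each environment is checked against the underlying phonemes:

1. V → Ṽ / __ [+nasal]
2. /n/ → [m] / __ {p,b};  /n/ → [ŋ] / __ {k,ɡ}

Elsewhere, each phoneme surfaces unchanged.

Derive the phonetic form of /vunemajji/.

/v/ (word-initial): no rule targets it → [v].
/u/ (between /v/ and /n/): before a nasal consonant, so rule 1 applies → [ũ].
/n/ (between /u/ and /e/): rule 2 targets it, but not before a labial or velar stop → unchanged [n].
/e/ meets the environment for rule 1 (before a nasal consonant) → [ẽ].
/m/ stays [m].
/a/ (between /m/ and /j/) is in the target of rule 1 but the environment (before a nasal consonant) is not met → [a].
/j/ (between /a/ and /j/): no rule targets it → [j].
/j/ (between /j/ and /i/) is unaffected → [j].
/i/ — word-final; rule 1 does not apply here → [i].

[vũnẽmajji]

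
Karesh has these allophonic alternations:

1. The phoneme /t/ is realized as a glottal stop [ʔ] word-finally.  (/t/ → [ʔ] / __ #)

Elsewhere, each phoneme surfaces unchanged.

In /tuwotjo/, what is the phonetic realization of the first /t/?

/t/ (word-initial) fails the environment for rule 1, so it stays [t].

[t]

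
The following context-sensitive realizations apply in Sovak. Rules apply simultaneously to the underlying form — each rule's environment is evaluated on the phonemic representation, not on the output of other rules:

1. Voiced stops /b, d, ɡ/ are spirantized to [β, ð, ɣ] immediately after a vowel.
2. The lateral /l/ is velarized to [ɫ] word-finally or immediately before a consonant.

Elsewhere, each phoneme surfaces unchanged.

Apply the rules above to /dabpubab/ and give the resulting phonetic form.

[daβpuβaβ]

/d/ — word-initial; rule 1 does not apply here → [d].
Rule 1 applies to /b/ (between /a/ and /p/: immediately after a vowel) → [β].
Rule 1 applies to /b/ (between /u/ and /a/: immediately after a vowel) → [β].
/b/ (word-final) occurs immediately after a vowel → [β] by rule 1.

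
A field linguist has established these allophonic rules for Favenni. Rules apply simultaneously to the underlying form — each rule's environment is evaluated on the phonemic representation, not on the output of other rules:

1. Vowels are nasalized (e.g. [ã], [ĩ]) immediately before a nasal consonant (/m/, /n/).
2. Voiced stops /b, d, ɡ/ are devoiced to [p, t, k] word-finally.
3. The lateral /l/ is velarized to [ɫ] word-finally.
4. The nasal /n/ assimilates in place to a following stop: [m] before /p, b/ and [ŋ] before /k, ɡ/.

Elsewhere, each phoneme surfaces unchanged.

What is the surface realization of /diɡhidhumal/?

/d/ — word-initial; rule 2 does not apply here → [d].
/i/ — between /d/ and /ɡ/; rule 1 does not apply here → [i].
/ɡ/ (between /i/ and /h/) fails the environment for rule 2, so it stays [ɡ].
/h/ stays [h].
/i/ (between /h/ and /d/) is in the target of rule 1 but the environment (before a nasal consonant) is not met → [i].
/d/ (between /i/ and /h/): rule 2 targets it, but not word-finally → unchanged [d].
/h/ (between /d/ and /u/): no rule targets it → [h].
Rule 1 applies to /u/ (between /h/ and /m/: before a nasal consonant) → [ũ].
/m/ stays [m].
/a/ (between /m/ and /l/) fails the environment for rule 1, so it stays [a].
/l/ (word-final) occurs word-finally → [ɫ] by rule 3.

[diɡhidhũmaɫ]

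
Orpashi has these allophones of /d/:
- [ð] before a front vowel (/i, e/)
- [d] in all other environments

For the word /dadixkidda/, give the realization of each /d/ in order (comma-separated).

Occurrence 1 (position 1): no conditioning environment matches → elsewhere allophone [d].
Occurrence 2 (position 3): before a front vowel (/i, e/) → [ð].
Occurrence 3 (position 8): no conditioning environment matches → elsewhere allophone [d].
Occurrence 4 (position 9): no conditioning environment matches → elsewhere allophone [d].

[d], [ð], [d], [d]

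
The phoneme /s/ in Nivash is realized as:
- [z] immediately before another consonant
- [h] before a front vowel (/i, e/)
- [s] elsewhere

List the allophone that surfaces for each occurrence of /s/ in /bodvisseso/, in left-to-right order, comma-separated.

Occurrence 1 (position 6): immediately before another consonant → [z].
Occurrence 2 (position 7): before a front vowel (/i, e/) → [h].
Occurrence 3 (position 9): no conditioning environment matches → elsewhere allophone [s].

[z], [h], [s]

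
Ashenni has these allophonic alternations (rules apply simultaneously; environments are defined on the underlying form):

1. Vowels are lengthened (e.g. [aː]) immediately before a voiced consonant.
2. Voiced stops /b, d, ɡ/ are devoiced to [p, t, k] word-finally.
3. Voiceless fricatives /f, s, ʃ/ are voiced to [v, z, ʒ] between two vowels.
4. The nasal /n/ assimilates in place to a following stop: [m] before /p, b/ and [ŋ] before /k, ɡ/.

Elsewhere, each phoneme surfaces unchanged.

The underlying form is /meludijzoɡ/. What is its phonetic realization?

/m/ (word-initial): no rule targets it → [m].
/e/ (between /m/ and /l/) occurs before a voiced consonant → [eː] by rule 1.
/l/ (between /e/ and /u/) is unaffected → [l].
/u/ (between /l/ and /d/): before a voiced consonant, so rule 1 applies → [uː].
/d/ (between /u/ and /i/) is in the target of rule 2 but the environment (word-finally) is not met → [d].
/i/ (between /d/ and /j/): before a voiced consonant, so rule 1 applies → [iː].
/j/ stays [j].
/z/ — not in any rule's target class → [z].
/o/ meets the environment for rule 1 (before a voiced consonant) → [oː].
/ɡ/ — word-final, word-finally — surfaces as [k] (rule 2).

[meːluːdiːjzoːk]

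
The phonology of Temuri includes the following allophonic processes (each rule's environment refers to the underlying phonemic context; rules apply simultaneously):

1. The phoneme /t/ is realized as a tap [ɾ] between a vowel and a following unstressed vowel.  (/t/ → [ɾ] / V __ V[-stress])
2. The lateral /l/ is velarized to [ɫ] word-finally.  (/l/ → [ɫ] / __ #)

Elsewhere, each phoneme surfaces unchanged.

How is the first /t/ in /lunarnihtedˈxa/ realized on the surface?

[t]

/t/ — between /h/ and /e/; rule 1 does not apply here → [t].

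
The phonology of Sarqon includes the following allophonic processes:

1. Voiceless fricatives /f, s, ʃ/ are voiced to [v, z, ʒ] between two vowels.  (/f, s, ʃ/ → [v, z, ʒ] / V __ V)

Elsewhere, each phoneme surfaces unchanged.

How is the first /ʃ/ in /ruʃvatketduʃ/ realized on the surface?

/ʃ/ (between /u/ and /v/) fails the environment for rule 1, so it stays [ʃ].

[ʃ]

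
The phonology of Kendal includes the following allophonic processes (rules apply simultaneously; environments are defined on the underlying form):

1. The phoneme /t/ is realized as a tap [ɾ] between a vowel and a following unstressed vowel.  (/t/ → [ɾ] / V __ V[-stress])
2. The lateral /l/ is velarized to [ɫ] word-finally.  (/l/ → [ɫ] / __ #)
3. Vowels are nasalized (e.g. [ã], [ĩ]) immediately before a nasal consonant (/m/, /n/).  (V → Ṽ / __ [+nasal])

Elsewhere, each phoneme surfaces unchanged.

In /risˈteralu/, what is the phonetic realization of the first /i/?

/i/ (between /r/ and /s/): rule 3 targets it, but not before a nasal consonant → unchanged [i].

[i]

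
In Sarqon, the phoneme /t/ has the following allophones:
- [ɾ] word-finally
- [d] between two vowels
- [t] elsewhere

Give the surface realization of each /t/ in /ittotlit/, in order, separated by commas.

Occurrence 1 (position 2): no conditioning environment matches → elsewhere allophone [t].
Occurrence 2 (position 3): no conditioning environment matches → elsewhere allophone [t].
Occurrence 3 (position 5): no conditioning environment matches → elsewhere allophone [t].
Occurrence 4 (position 8): word-finally → [ɾ].

[t], [t], [t], [ɾ]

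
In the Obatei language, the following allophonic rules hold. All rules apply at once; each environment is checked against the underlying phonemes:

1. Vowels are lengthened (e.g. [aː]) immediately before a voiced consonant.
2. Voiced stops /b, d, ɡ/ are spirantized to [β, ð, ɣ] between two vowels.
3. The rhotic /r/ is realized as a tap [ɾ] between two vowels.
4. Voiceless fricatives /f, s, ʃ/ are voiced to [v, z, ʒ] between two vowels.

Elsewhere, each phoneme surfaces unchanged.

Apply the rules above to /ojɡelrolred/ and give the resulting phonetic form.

[oːjɡeːlroːlreːd]

/o/ (word-initial): before a voiced consonant, so rule 1 applies → [oː].
/j/ (between /o/ and /ɡ/) is unaffected → [j].
/ɡ/ (between /j/ and /e/): rule 2 targets it, but not between two vowels → unchanged [ɡ].
/e/ (between /ɡ/ and /l/): before a voiced consonant, so rule 1 applies → [eː].
/l/ stays [l].
/r/ (between /l/ and /o/) is in the target of rule 3 but the environment (between two vowels) is not met → [r].
/o/ meets the environment for rule 1 (before a voiced consonant) → [oː].
/l/ (between /o/ and /r/): no rule targets it → [l].
/r/ (between /l/ and /e/): rule 3 targets it, but not between two vowels → unchanged [r].
Rule 1 applies to /e/ (between /r/ and /d/: before a voiced consonant) → [eː].
/d/ (word-final) fails the environment for rule 2, so it stays [d].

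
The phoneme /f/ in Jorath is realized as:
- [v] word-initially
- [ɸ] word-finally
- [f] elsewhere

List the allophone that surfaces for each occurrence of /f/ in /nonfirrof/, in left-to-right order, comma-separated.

Occurrence 1 (position 4): no conditioning environment matches → elsewhere allophone [f].
Occurrence 2 (position 9): word-finally → [ɸ].

[f], [ɸ]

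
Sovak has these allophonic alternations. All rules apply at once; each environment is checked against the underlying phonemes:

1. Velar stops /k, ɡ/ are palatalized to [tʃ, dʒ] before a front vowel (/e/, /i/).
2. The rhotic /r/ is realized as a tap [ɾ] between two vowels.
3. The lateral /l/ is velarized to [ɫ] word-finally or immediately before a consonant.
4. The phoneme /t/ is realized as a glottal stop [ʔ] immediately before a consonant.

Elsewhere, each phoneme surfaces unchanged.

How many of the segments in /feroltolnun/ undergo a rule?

3

Segments that undergo a rule: /r/ → [ɾ] (rule 2); /l/ → [ɫ] (rule 3); /l/ → [ɫ] (rule 3).
All other segments surface unchanged.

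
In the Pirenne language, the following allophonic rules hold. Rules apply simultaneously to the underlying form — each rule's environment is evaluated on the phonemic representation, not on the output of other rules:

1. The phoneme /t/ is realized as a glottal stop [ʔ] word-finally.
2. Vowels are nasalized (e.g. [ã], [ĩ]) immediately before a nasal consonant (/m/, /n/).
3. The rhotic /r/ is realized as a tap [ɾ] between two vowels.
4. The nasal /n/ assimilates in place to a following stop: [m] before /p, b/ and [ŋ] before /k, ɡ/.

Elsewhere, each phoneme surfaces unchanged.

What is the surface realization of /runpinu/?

/r/ (word-initial) fails the environment for rule 3, so it stays [r].
/u/ (between /r/ and /n/) occurs before a nasal consonant → [ũ] by rule 2.
/n/ — between /u/ and /p/, before a labial or velar stop — surfaces as [m] (rule 4).
/p/ (between /n/ and /i/) is unaffected → [p].
/i/ (between /p/ and /n/) occurs before a nasal consonant → [ĩ] by rule 2.
/n/ (between /i/ and /u/): rule 4 targets it, but not before a labial or velar stop → unchanged [n].
/u/ (word-final) is in the target of rule 2 but the environment (before a nasal consonant) is not met → [u].

[rũmpĩnu]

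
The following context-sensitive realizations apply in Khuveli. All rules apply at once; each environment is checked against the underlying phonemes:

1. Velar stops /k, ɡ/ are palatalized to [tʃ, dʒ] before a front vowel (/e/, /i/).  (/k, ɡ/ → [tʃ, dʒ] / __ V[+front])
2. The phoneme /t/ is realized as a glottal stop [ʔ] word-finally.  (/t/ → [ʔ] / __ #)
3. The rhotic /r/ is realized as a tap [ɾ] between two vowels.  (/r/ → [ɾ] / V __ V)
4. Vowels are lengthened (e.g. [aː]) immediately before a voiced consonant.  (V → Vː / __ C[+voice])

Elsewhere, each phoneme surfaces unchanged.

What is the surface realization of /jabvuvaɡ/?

/j/ (word-initial) is unaffected → [j].
/a/ meets the environment for rule 4 (before a voiced consonant) → [aː].
/b/ (between /a/ and /v/): no rule targets it → [b].
/v/ stays [v].
/u/ (between /v/ and /v/) occurs before a voiced consonant → [uː] by rule 4.
/v/ stays [v].
/a/ meets the environment for rule 4 (before a voiced consonant) → [aː].
/ɡ/ (word-final): rule 1 targets it, but not before a front vowel → unchanged [ɡ].

[jaːbvuːvaːɡ]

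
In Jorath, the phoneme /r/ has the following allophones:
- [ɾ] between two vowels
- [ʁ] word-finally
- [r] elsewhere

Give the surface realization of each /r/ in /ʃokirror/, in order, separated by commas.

Occurrence 1 (position 5): no conditioning environment matches → elsewhere allophone [r].
Occurrence 2 (position 6): no conditioning environment matches → elsewhere allophone [r].
Occurrence 3 (position 8): word-finally → [ʁ].

[r], [r], [ʁ]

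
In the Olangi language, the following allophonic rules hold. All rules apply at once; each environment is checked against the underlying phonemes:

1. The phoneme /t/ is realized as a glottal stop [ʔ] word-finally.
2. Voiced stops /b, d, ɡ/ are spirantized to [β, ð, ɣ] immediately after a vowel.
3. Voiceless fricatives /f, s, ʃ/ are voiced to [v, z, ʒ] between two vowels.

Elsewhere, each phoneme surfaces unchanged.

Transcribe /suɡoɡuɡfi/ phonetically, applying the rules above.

/s/ — word-initial; rule 3 does not apply here → [s].
/u/ stays [u].
/ɡ/ (between /u/ and /o/): immediately after a vowel, so rule 2 applies → [ɣ].
/o/ — not in any rule's target class → [o].
/ɡ/ (between /o/ and /u/): immediately after a vowel, so rule 2 applies → [ɣ].
/u/ (between /ɡ/ and /ɡ/) is unaffected → [u].
/ɡ/ — between /u/ and /f/, immediately after a vowel — surfaces as [ɣ] (rule 2).
/f/ (between /ɡ/ and /i/): rule 3 targets it, but not between two vowels → unchanged [f].
/i/ (word-final): no rule targets it → [i].

[suɣoɣuɣfi]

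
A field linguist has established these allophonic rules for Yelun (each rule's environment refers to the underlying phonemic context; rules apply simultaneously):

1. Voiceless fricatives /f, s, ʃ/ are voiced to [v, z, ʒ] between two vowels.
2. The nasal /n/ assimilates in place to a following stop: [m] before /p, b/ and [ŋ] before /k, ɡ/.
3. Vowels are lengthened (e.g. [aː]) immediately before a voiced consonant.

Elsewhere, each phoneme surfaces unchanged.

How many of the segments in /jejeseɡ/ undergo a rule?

Segments that undergo a rule: /e/ → [eː] (rule 3); /s/ → [z] (rule 1); /e/ → [eː] (rule 3).
All other segments surface unchanged.

3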